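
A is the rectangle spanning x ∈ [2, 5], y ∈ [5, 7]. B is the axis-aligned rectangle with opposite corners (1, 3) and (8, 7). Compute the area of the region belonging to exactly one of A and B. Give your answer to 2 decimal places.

|A∩B|: x∈[2,5], y∈[5,7] → 3·2 = 6.
|A △ B| = |A| + |B| − 2·|A∩B| = 6 + 28 − 12 = 22.00.

22.00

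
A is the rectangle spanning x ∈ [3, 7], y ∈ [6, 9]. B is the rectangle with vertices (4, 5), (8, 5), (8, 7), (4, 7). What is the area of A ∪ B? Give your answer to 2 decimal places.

17.00

By inclusion–exclusion:
Individual areas: |A| = 12, |B| = 8.
|A∩B|: x∈[4,7], y∈[6,7] → 3·1 = 3.
|A ∪ B| = 20 − 3 = 17.00.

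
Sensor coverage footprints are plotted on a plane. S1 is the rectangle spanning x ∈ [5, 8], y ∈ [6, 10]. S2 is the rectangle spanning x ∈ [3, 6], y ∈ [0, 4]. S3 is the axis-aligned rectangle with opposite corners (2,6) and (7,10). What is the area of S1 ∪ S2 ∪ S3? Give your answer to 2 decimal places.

36.00

By inclusion–exclusion:
Individual areas: |S1| = 12, |S2| = 12, |S3| = 20.
|S1∩S2| = 0 (no overlap).
|S1∩S3|: x∈[5,7], y∈[6,10] → 2·4 = 8.
|S2∩S3| = 0 (no overlap).
|S1∩S2∩S3| = 0.
|S1 ∪ S2 ∪ S3| = 44 − 8 + 0 = 36.00.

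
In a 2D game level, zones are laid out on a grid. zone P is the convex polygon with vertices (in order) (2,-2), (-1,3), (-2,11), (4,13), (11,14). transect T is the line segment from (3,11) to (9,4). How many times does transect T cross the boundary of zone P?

The segment meets the boundary at (6.811,6.553).

1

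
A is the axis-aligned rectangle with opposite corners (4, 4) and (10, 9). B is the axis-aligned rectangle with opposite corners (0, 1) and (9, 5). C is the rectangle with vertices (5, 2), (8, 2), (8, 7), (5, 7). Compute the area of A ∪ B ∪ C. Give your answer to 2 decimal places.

61.00

By inclusion–exclusion:
Individual areas: |A| = 30, |B| = 36, |C| = 15.
|A∩B|: x∈[4,9], y∈[4,5] → 5·1 = 5.
|A∩C|: x∈[5,8], y∈[4,7] → 3·3 = 9.
|B∩C|: x∈[5,8], y∈[2,5] → 3·3 = 9.
|A∩B∩C| = 3.
|A ∪ B ∪ C| = 81 − 23 + 3 = 61.00.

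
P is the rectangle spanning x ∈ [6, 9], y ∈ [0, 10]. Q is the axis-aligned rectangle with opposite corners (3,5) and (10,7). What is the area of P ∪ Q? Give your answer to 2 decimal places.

By inclusion–exclusion:
Individual areas: |P| = 30, |Q| = 14.
|P∩Q|: x∈[6,9], y∈[5,7] → 3·2 = 6.
|P ∪ Q| = 44 − 6 = 38.00.

38.00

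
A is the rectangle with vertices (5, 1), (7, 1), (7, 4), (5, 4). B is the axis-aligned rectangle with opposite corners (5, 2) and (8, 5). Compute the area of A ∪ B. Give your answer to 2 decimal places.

By inclusion–exclusion:
Individual areas: |A| = 6, |B| = 9.
|A∩B|: x∈[5,7], y∈[2,4] → 2·2 = 4.
|A ∪ B| = 15 − 4 = 11.00.

11.00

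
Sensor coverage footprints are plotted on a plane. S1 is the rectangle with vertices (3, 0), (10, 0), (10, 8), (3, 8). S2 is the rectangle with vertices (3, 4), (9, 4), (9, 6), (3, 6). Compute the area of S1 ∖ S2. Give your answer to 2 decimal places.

|S1∩S2|: x∈[3,9], y∈[4,6] → 6·2 = 12.
|S1| = 56.
|S1 ∖ S2| = |S1| − |S1∩S2| = 56 − 12 = 44.00.

44.00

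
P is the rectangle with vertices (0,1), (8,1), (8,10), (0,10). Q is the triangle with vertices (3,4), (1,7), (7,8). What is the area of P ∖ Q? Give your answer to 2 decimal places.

62.00

|P| = 72, |P∩Q| = 10.
|P ∖ Q| = |P| − |P∩Q| = 72 − 10 = 62.00.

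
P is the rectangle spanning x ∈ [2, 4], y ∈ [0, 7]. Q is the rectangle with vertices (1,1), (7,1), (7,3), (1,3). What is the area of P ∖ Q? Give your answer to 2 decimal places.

10.00

|P∩Q|: x∈[2,4], y∈[1,3] → 2·2 = 4.
|P| = 14.
|P ∖ Q| = |P| − |P∩Q| = 14 − 4 = 10.00.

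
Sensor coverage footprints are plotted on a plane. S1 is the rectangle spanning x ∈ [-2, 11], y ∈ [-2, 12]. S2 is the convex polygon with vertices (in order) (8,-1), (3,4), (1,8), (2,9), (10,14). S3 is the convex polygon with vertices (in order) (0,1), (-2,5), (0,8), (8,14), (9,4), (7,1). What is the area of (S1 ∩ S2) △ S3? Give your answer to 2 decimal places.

44.55

|S1 ∩ S2| = 65.0667.
|(S1 ∩ S2) ∩ S3| = 56.2577.
|(S1 ∩ S2) △ S3| = 65.0667 + 92 − 112.5155 = 44.55.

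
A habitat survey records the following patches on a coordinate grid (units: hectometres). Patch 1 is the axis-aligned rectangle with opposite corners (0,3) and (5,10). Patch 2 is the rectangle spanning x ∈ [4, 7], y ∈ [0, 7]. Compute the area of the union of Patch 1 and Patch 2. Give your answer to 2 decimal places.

52.00

By inclusion–exclusion:
Individual areas: |Patch 1| = 35, |Patch 2| = 21.
|Patch 1∩Patch 2|: x∈[4,5], y∈[3,7] → 1·4 = 4.
|Patch 1 ∪ Patch 2| = 56 − 4 = 52.00.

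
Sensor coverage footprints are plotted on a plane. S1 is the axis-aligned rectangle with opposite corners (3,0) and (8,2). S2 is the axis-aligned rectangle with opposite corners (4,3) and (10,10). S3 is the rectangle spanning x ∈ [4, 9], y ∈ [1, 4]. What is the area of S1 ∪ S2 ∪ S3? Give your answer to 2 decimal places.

By inclusion–exclusion:
Individual areas: |S1| = 10, |S2| = 42, |S3| = 15.
|S1∩S2| = 0 (no overlap).
|S1∩S3|: x∈[4,8], y∈[1,2] → 4·1 = 4.
|S2∩S3|: x∈[4,9], y∈[3,4] → 5·1 = 5.
|S1∩S2∩S3| = 0.
|S1 ∪ S2 ∪ S3| = 67 − 9 + 0 = 58.00.

58.00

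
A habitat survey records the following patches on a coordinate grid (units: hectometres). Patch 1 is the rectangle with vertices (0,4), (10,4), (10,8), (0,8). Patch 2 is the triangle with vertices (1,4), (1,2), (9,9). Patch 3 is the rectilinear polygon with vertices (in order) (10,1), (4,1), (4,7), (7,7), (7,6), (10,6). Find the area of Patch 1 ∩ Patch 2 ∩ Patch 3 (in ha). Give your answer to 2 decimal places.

The intersection is the polygon with vertices (4,4.625), (4,5.875), (5.8,7), (6.714,7).
By the shoelace formula its area is 2.21.

2.21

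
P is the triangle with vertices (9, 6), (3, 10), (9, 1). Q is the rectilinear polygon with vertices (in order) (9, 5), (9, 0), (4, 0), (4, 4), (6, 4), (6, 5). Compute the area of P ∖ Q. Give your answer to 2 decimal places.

9.67

|P| = 15, |P∩Q| = 5.3333.
|P ∖ Q| = |P| − |P∩Q| = 15 − 5.3333 = 9.67.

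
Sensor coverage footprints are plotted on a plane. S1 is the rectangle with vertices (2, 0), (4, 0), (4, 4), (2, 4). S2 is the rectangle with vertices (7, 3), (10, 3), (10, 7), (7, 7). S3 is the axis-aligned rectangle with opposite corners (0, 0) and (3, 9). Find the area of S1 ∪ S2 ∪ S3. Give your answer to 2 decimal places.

By inclusion–exclusion:
Individual areas: |S1| = 8, |S2| = 12, |S3| = 27.
|S1∩S2| = 0 (no overlap).
|S1∩S3|: x∈[2,3], y∈[0,4] → 1·4 = 4.
|S2∩S3| = 0 (no overlap).
|S1∩S2∩S3| = 0.
|S1 ∪ S2 ∪ S3| = 47 − 4 + 0 = 43.00.

43.00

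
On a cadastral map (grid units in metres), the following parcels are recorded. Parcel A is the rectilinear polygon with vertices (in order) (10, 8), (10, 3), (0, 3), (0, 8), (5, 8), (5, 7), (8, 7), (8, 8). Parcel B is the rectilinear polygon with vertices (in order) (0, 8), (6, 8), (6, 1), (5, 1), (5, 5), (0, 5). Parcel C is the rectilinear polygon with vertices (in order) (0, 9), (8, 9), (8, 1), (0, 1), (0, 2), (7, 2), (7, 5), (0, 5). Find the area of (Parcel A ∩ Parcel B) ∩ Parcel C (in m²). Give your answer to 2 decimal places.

The region (Parcel A ∩ Parcel B) ∩ Parcel C is the polygon with vertices (0,5), (0,8), (5,8), (5,7), (6,7), (6,5), (5,5).
By the shoelace formula its area is 17.00.

17.00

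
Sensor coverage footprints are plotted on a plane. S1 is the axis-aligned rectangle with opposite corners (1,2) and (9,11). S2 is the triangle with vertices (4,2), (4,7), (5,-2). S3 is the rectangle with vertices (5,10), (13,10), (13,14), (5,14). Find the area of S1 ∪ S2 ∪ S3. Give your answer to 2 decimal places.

101.11

By inclusion–exclusion:
Individual areas: |S1| = 72, |S2| = 2.5, |S3| = 32.
|S1∩S2| = 1.3889.
|S1∩S3|: x∈[5,9], y∈[10,11] → 4·1 = 4.
|S2∩S3| = 0.
|S1∩S2∩S3| = 0.
|S1 ∪ S2 ∪ S3| = 106.5 − 5.3889 + 0 = 101.11.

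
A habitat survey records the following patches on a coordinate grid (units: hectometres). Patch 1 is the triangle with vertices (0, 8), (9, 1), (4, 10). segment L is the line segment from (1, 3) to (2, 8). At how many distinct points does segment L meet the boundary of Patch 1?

1

The segment meets the boundary at (1.731,6.654).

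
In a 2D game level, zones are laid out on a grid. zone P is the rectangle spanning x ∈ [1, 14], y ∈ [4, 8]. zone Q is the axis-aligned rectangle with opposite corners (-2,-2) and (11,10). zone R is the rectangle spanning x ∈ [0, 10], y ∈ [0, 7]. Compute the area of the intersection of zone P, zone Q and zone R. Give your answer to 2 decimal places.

The intersection is the polygon with vertices (1,7), (10,7), (10,4), (1,4).
By the shoelace formula its area is 27.00.

27.00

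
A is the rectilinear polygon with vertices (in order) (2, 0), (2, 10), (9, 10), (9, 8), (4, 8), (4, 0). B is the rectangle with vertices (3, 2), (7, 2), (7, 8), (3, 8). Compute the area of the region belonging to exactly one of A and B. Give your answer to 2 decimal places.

42.00

|A| = 30, |B| = 24, |A∩B| = 6.
|A △ B| = |A| + |B| − 2·|A∩B| = 30 + 24 − 12 = 42.00.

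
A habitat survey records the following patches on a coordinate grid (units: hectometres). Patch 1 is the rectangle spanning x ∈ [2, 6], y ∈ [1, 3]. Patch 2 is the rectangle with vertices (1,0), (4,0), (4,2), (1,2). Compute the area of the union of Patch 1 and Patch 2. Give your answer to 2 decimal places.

By inclusion–exclusion:
Individual areas: |Patch 1| = 8, |Patch 2| = 6.
|Patch 1∩Patch 2|: x∈[2,4], y∈[1,2] → 2·1 = 2.
|Patch 1 ∪ Patch 2| = 14 − 2 = 12.00.

12.00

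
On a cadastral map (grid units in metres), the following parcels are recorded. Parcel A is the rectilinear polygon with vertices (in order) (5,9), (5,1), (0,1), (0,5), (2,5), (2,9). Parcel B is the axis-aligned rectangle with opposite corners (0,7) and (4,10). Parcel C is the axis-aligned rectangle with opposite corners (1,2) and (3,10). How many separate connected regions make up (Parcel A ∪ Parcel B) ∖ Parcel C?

(Parcel A ∪ Parcel B) ∖ Parcel C splits into 2 disjoint pieces (area 23, area 3).

2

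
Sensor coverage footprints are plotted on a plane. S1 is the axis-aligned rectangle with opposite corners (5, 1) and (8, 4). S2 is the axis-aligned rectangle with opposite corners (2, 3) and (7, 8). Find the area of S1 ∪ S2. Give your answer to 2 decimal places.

By inclusion–exclusion:
Individual areas: |S1| = 9, |S2| = 25.
|S1∩S2|: x∈[5,7], y∈[3,4] → 2·1 = 2.
|S1 ∪ S2| = 34 − 2 = 32.00.

32.00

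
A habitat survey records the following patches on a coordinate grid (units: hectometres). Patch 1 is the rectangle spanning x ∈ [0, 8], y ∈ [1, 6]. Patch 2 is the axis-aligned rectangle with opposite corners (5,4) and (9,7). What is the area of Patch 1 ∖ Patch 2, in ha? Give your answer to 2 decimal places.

34.00

|Patch 1∩Patch 2|: x∈[5,8], y∈[4,6] → 3·2 = 6.
|Patch 1| = 40.
|Patch 1 ∖ Patch 2| = |Patch 1| − |Patch 1∩Patch 2| = 40 − 6 = 34.00.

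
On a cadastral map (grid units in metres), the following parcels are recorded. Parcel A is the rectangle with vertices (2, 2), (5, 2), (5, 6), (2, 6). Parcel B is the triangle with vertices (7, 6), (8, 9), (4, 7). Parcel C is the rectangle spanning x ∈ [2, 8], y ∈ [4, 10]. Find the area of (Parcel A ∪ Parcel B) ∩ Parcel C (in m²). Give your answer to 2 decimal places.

11.00

|Parcel A ∪ Parcel B| = 17.
|(Parcel A ∪ Parcel B) ∩ Parcel C| = 11.00.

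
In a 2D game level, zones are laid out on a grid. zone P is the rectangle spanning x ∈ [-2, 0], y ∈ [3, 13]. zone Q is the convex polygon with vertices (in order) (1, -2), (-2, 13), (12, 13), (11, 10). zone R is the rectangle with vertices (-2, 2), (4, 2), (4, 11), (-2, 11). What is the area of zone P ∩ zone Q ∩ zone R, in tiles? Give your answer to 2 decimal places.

The intersection is the polygon with vertices (-1.6,11), (0,11), (0,3).
By the shoelace formula its area is 6.40.

6.40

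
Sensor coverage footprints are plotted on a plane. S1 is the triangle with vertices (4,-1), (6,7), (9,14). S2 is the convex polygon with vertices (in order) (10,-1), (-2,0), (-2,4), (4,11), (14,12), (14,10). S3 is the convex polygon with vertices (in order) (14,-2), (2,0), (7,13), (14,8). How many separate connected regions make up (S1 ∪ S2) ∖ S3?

(S1 ∪ S2) ∖ S3 splits into 3 disjoint pieces (area 47.8713, area 0.1737, area 9.2472).

3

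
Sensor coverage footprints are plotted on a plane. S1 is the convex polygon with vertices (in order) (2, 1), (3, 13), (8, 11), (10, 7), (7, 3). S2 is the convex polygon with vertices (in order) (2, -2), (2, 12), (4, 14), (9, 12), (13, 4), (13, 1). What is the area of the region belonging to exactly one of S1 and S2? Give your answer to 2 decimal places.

68.50

|S1| = 60, |S2| = 128.5, |S1∩S2| = 60.
|S1 △ S2| = |S1| + |S2| − 2·|S1∩S2| = 60 + 128.5 − 120 = 68.50.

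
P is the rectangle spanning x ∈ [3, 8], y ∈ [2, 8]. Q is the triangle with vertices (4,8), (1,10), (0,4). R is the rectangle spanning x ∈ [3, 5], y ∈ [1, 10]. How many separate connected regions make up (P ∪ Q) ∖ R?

2

(P ∪ Q) ∖ R splits into 2 disjoint pieces (area 18, area 9.1667).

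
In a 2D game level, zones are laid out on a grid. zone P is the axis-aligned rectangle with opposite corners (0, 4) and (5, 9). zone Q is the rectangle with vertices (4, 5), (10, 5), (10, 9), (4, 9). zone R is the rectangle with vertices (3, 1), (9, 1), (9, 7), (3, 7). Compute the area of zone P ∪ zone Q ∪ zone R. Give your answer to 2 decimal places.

By inclusion–exclusion:
Individual areas: |zone P| = 25, |zone Q| = 24, |zone R| = 36.
|zone P∩zone Q|: x∈[4,5], y∈[5,9] → 1·4 = 4.
|zone P∩zone R|: x∈[3,5], y∈[4,7] → 2·3 = 6.
|zone Q∩zone R|: x∈[4,9], y∈[5,7] → 5·2 = 10.
|zone P∩zone Q∩zone R| = 2.
|zone P ∪ zone Q ∪ zone R| = 85 − 20 + 2 = 67.00.

67.00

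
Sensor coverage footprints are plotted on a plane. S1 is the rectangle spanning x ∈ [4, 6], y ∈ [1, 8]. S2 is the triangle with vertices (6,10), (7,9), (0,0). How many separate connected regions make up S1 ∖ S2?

S1 ∖ S2 splits into 2 disjoint pieces (area 10.8571, area 0.5333).

2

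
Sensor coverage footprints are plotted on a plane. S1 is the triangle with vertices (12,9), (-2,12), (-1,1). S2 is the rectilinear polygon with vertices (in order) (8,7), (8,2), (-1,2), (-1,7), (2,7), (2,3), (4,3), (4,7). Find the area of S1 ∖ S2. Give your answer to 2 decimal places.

54.29

|S1| = 75.5, |S1∩S2| = 21.2067.
|S1 ∖ S2| = |S1| − |S1∩S2| = 75.5 − 21.2067 = 54.29.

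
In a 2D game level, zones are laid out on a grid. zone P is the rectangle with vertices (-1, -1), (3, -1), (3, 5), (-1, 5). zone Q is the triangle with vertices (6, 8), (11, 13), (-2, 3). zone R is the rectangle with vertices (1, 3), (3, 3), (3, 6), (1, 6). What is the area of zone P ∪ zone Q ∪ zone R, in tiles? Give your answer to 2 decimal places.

By inclusion–exclusion:
Individual areas: |zone P| = 24, |zone Q| = 7.5, |zone R| = 6.
|zone P∩zone Q| = 0.5279.
|zone P∩zone R|: x∈[1,3], y∈[3,5] → 2·2 = 4.
|zone Q∩zone R| = 0.701.
|zone P∩zone Q∩zone R| = 0.0125.
|zone P ∪ zone Q ∪ zone R| = 37.5 − 5.2288 + 0.0125 = 32.28.

32.28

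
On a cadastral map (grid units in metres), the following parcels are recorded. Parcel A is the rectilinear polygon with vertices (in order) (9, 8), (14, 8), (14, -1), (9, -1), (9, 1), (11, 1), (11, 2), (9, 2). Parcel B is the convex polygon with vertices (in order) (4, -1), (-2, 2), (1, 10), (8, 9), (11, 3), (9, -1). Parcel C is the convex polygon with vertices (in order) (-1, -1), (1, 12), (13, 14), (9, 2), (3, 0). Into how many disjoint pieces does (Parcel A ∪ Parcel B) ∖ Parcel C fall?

2

(Parcel A ∪ Parcel B) ∖ Parcel C splits into 2 disjoint pieces (area 50.1667, area 5.3253).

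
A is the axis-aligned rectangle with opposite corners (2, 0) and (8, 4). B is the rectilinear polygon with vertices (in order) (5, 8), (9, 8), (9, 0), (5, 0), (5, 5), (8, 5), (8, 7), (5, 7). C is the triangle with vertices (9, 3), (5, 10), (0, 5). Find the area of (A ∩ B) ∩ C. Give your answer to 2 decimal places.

The region (A ∩ B) ∩ C is the polygon with vertices (8,3.222), (5,3.889), (5,4), (8,4).
By the shoelace formula its area is 1.33.

1.33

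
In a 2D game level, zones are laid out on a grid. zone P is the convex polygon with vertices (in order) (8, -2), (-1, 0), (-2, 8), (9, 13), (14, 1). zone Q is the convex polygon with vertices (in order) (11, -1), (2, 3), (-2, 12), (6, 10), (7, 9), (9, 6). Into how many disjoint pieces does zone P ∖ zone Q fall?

zone P ∖ zone Q splits into 2 disjoint pieces (area 44.9244, area 43.5736).

2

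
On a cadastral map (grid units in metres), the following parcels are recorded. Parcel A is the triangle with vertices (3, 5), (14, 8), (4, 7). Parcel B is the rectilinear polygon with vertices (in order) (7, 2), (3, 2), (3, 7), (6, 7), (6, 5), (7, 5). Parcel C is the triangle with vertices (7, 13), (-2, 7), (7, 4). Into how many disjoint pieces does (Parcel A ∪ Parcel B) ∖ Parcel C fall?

(Parcel A ∪ Parcel B) ∖ Parcel C splits into 2 disjoint pieces (area 4.2318, area 10.6667).

2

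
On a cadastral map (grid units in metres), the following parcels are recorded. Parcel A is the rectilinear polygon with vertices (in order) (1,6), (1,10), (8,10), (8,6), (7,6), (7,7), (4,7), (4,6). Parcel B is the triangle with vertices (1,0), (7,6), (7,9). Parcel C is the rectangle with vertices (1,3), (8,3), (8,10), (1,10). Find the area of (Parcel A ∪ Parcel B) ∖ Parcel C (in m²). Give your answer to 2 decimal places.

1.50

|Parcel A ∪ Parcel B| = 32.6667.
|(Parcel A ∪ Parcel B) ∩ Parcel C| = 31.1667.
|(Parcel A ∪ Parcel B) ∖ Parcel C| = 32.6667 − 31.1667 = 1.50.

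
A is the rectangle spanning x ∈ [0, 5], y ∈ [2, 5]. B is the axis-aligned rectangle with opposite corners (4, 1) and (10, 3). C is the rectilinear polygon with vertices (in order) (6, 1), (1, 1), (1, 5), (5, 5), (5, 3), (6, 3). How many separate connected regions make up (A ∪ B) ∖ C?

(A ∪ B) ∖ C splits into 2 disjoint pieces (area 3, area 8).

2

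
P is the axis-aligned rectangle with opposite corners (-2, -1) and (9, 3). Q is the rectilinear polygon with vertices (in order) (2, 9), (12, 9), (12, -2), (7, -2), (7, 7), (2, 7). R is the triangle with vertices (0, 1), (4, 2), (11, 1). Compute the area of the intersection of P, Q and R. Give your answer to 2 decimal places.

The intersection is the polygon with vertices (9,1), (7,1), (7,1.571), (9,1.286).
By the shoelace formula its area is 0.86.

0.86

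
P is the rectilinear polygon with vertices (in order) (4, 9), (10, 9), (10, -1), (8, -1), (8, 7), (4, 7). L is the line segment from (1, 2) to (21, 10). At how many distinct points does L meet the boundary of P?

The segment meets the boundary at (10,5.6), (8,4.8).

2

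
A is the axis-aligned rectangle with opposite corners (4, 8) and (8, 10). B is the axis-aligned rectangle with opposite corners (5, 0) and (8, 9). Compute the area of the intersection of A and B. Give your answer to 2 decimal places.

|A∩B|: x∈[5,8], y∈[8,9] → 3·1 = 3.

3.00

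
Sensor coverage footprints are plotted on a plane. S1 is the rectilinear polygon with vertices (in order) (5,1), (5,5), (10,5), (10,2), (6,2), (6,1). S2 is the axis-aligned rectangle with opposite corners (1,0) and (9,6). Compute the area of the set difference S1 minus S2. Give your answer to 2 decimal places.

3.00

|S1| = 16, |S1∩S2| = 13.
|S1 ∖ S2| = |S1| − |S1∩S2| = 16 − 13 = 3.00.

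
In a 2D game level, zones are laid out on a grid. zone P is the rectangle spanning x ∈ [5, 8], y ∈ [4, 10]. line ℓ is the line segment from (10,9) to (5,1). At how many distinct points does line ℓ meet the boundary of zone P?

2

The segment meets the boundary at (6.875,4), (8,5.8).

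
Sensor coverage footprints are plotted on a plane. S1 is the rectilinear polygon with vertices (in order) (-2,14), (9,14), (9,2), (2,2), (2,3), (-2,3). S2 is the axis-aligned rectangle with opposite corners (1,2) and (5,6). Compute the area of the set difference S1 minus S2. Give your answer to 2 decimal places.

|S1| = 128, |S1∩S2| = 15.
|S1 ∖ S2| = |S1| − |S1∩S2| = 128 − 15 = 113.00.

113.00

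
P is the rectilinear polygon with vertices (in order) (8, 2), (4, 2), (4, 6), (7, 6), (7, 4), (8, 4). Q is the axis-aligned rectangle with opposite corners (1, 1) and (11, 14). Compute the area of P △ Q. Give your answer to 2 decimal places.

116.00

|P| = 14, |Q| = 130, |P∩Q| = 14.
|P △ Q| = |P| + |Q| − 2·|P∩Q| = 14 + 130 − 28 = 116.00.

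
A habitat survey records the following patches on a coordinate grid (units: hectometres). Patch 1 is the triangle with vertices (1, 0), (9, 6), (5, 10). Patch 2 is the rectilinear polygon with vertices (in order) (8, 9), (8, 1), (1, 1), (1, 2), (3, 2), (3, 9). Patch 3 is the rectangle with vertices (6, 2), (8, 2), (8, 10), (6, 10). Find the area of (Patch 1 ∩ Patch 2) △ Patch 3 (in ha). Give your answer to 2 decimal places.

|Patch 1 ∩ Patch 2| = 24.1583.
|(Patch 1 ∩ Patch 2) ∩ Patch 3| = 7.
|(Patch 1 ∩ Patch 2) △ Patch 3| = 24.1583 + 16 − 14 = 26.16.

26.16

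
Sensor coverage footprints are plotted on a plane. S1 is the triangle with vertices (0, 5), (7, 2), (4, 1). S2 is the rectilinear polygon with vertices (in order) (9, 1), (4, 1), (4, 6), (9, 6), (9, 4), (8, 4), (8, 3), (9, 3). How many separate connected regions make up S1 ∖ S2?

S1 ∖ S2 is a single connected region.

1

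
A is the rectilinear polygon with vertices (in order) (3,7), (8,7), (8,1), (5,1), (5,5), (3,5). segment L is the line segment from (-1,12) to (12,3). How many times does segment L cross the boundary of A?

2

The segment meets the boundary at (8,5.769), (6.222,7).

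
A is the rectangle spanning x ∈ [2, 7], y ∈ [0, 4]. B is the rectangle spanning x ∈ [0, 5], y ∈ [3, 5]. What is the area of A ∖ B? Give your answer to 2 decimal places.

17.00

|A∩B|: x∈[2,5], y∈[3,4] → 3·1 = 3.
|A| = 20.
|A ∖ B| = |A| − |A∩B| = 20 − 3 = 17.00.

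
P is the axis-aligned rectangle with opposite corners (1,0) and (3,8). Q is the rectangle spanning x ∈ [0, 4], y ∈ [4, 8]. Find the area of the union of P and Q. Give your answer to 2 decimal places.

24.00

By inclusion–exclusion:
Individual areas: |P| = 16, |Q| = 16.
|P∩Q|: x∈[1,3], y∈[4,8] → 2·4 = 8.
|P ∪ Q| = 32 − 8 = 24.00.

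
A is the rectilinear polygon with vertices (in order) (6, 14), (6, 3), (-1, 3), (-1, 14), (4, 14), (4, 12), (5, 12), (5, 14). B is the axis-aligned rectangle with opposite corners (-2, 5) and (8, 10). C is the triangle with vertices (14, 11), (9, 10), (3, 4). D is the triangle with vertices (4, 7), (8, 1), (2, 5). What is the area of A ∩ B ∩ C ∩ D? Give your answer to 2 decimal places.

The intersection is the polygon with vertices (4.8,5.8), (5.106,5.34), (4.571,5), (4,5).
By the shoelace formula its area is 0.40.

0.40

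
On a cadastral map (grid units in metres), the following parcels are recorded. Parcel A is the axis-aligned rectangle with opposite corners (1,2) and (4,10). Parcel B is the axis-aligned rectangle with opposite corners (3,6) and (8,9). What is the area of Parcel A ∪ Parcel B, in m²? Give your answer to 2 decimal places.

By inclusion–exclusion:
Individual areas: |Parcel A| = 24, |Parcel B| = 15.
|Parcel A∩Parcel B|: x∈[3,4], y∈[6,9] → 1·3 = 3.
|Parcel A ∪ Parcel B| = 39 − 3 = 36.00.

36.00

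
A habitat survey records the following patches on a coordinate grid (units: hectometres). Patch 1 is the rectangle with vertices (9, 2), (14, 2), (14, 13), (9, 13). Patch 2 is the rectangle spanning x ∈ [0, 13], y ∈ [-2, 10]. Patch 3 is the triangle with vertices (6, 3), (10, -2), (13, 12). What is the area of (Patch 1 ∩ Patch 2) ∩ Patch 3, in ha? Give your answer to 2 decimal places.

17.87

The region (Patch 1 ∩ Patch 2) ∩ Patch 3 is the polygon with vertices (9,6.857), (11.444,10), (12.571,10), (10.857,2), (9,2).
By the shoelace formula its area is 17.87.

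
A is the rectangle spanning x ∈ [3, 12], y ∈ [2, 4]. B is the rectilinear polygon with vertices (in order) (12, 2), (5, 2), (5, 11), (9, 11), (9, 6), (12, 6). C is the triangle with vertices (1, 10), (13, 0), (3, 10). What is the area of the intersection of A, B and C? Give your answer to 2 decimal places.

1.20

The intersection is the polygon with vertices (10.6,2), (8.2,4), (9,4), (11,2).
By the shoelace formula its area is 1.20.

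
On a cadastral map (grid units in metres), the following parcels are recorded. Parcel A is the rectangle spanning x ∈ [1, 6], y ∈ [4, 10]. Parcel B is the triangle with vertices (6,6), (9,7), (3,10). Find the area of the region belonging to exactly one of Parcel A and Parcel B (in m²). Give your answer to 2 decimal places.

|Parcel A| = 30, |Parcel B| = 7.5, |Parcel A∩Parcel B| = 3.75.
|Parcel A △ Parcel B| = |Parcel A| + |Parcel B| − 2·|Parcel A∩Parcel B| = 30 + 7.5 − 7.5 = 30.00.

30.00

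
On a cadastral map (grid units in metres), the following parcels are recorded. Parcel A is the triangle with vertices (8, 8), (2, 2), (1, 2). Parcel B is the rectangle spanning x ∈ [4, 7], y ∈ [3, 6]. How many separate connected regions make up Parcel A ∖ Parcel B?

Parcel A ∖ Parcel B splits into 2 disjoint pieces (area 0.3333, area 1.8571).

2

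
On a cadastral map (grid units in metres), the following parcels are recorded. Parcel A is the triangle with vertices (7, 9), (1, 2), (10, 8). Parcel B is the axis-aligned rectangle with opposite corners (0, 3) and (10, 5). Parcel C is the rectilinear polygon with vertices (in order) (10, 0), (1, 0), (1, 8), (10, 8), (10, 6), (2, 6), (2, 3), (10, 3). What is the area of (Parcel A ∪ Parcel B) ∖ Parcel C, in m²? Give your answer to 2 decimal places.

22.18

|Parcel A ∪ Parcel B| = 30.9286.
|(Parcel A ∪ Parcel B) ∩ Parcel C| = 8.75.
|(Parcel A ∪ Parcel B) ∖ Parcel C| = 30.9286 − 8.75 = 22.18.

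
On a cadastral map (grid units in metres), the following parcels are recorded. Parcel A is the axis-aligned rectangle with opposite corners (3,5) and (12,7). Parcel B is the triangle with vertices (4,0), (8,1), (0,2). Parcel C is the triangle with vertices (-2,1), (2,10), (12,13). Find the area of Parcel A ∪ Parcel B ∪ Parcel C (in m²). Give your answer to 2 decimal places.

By inclusion–exclusion:
Individual areas: |Parcel A| = 18, |Parcel B| = 6, |Parcel C| = 39.
|Parcel A∩Parcel B| = 0.
|Parcel A∩Parcel C| = 1.7143.
|Parcel B∩Parcel C| = 0.
|Parcel A∩Parcel B∩Parcel C| = 0.
|Parcel A ∪ Parcel B ∪ Parcel C| = 63 − 1.7143 + 0 = 61.29.

61.29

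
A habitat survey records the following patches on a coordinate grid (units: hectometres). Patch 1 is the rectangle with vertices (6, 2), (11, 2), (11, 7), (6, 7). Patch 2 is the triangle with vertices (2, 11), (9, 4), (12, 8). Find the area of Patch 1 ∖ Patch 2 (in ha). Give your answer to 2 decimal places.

17.17

|Patch 1| = 25, |Patch 1∩Patch 2| = 7.8333.
|Patch 1 ∖ Patch 2| = |Patch 1| − |Patch 1∩Patch 2| = 25 − 7.8333 = 17.17.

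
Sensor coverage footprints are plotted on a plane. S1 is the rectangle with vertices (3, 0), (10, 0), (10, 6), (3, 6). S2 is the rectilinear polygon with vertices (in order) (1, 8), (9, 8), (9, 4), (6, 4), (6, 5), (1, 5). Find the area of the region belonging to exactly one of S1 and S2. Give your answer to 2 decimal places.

51.00

|S1| = 42, |S2| = 27, |S1∩S2| = 9.
|S1 △ S2| = |S1| + |S2| − 2·|S1∩S2| = 42 + 27 − 18 = 51.00.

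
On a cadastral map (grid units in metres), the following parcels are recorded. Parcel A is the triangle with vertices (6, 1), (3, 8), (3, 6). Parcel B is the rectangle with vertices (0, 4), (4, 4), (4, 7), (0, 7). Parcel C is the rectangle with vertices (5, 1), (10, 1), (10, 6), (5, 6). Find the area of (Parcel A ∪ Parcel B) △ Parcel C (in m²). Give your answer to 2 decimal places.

|Parcel A ∪ Parcel B| = 13.5476.
|(Parcel A ∪ Parcel B) ∩ Parcel C| = 0.3333.
|(Parcel A ∪ Parcel B) △ Parcel C| = 13.5476 + 25 − 0.6667 = 37.88.

37.88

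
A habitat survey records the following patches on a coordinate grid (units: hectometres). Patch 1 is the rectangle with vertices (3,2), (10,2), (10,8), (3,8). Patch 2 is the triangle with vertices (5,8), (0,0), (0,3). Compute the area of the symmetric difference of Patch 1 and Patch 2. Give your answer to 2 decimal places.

47.10

|Patch 1| = 42, |Patch 2| = 7.5, |Patch 1∩Patch 2| = 1.2.
|Patch 1 △ Patch 2| = |Patch 1| + |Patch 2| − 2·|Patch 1∩Patch 2| = 42 + 7.5 − 2.4 = 47.10.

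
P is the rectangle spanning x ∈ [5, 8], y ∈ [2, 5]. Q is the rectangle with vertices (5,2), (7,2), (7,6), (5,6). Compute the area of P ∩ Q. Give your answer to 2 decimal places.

6.00

|P∩Q|: x∈[5,7], y∈[2,5] → 2·3 = 6.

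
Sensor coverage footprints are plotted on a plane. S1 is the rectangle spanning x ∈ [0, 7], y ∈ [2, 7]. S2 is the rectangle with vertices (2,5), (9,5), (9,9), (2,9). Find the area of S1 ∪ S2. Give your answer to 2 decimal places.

By inclusion–exclusion:
Individual areas: |S1| = 35, |S2| = 28.
|S1∩S2|: x∈[2,7], y∈[5,7] → 5·2 = 10.
|S1 ∪ S2| = 63 − 10 = 53.00.

53.00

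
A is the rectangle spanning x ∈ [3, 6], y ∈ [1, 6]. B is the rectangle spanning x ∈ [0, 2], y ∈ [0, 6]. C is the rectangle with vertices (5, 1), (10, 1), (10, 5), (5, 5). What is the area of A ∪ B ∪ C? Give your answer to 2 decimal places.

43.00

By inclusion–exclusion:
Individual areas: |A| = 15, |B| = 12, |C| = 20.
|A∩B| = 0 (no overlap).
|A∩C|: x∈[5,6], y∈[1,5] → 1·4 = 4.
|B∩C| = 0 (no overlap).
|A∩B∩C| = 0.
|A ∪ B ∪ C| = 47 − 4 + 0 = 43.00.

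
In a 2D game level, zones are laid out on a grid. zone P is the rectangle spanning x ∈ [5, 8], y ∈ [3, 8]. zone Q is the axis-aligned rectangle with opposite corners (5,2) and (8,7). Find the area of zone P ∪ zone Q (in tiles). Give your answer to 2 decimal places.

By inclusion–exclusion:
Individual areas: |zone P| = 15, |zone Q| = 15.
|zone P∩zone Q|: x∈[5,8], y∈[3,7] → 3·4 = 12.
|zone P ∪ zone Q| = 30 − 12 = 18.00.

18.00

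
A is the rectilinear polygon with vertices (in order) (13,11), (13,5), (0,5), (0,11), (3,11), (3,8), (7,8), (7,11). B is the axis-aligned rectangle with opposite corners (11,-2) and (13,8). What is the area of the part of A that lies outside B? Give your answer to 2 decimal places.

|A| = 66, |A∩B| = 6.
|A ∖ B| = |A| − |A∩B| = 66 − 6 = 60.00.

60.00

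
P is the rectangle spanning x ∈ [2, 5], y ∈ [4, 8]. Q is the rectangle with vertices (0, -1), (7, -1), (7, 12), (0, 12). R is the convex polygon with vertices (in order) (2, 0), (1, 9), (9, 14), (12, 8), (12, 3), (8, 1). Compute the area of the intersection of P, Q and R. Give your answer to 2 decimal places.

The intersection is the polygon with vertices (2,8), (5,8), (5,4), (2,4).
By the shoelace formula its area is 12.00.

12.00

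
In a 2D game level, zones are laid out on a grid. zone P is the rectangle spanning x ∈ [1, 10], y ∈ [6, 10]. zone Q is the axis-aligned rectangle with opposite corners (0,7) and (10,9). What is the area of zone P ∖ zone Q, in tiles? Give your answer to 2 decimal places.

|zone P∩zone Q|: x∈[1,10], y∈[7,9] → 9·2 = 18.
|zone P| = 36.
|zone P ∖ zone Q| = |zone P| − |zone P∩zone Q| = 36 − 18 = 18.00.

18.00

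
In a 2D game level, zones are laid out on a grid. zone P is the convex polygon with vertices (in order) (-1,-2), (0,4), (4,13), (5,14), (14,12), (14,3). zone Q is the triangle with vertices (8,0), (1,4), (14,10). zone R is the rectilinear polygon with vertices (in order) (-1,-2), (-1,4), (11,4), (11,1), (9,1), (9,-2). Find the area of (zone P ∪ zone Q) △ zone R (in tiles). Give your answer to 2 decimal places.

|zone P ∪ zone Q| = 158.9276.
|(zone P ∪ zone Q) ∩ zone R| = 45.9276.
|(zone P ∪ zone Q) △ zone R| = 158.9276 + 66 − 91.8553 = 133.07.

133.07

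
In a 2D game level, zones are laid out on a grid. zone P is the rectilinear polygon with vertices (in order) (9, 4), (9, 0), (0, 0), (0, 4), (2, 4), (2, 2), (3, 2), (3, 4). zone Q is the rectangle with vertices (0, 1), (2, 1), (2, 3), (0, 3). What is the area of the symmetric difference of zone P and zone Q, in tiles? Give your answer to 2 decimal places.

30.00

|zone P| = 34, |zone Q| = 4, |zone P∩zone Q| = 4.
|zone P △ zone Q| = |zone P| + |zone Q| − 2·|zone P∩zone Q| = 34 + 4 − 8 = 30.00.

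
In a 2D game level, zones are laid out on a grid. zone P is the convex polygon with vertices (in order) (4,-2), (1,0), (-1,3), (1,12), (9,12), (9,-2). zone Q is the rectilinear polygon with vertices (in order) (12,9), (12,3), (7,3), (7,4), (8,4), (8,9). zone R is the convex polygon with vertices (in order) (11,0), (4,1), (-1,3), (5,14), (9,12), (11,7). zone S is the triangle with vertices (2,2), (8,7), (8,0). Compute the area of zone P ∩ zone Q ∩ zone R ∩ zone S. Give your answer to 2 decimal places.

1.00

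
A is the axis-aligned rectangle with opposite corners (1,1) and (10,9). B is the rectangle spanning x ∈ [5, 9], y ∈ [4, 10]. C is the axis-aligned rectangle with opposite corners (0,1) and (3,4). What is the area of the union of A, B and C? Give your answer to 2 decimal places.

79.00

By inclusion–exclusion:
Individual areas: |A| = 72, |B| = 24, |C| = 9.
|A∩B|: x∈[5,9], y∈[4,9] → 4·5 = 20.
|A∩C|: x∈[1,3], y∈[1,4] → 2·3 = 6.
|B∩C| = 0 (no overlap).
|A∩B∩C| = 0.
|A ∪ B ∪ C| = 105 − 26 + 0 = 79.00.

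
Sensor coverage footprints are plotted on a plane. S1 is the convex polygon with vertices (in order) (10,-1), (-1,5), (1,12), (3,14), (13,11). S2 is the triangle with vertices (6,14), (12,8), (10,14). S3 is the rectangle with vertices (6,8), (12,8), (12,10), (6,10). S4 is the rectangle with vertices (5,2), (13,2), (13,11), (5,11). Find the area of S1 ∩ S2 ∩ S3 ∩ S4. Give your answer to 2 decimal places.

1.33

The intersection is the polygon with vertices (10,10), (11.333,10), (12,8).
By the shoelace formula its area is 1.33.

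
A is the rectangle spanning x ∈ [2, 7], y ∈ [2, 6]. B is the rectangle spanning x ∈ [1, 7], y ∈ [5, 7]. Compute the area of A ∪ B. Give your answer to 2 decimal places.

27.00

By inclusion–exclusion:
Individual areas: |A| = 20, |B| = 12.
|A∩B|: x∈[2,7], y∈[5,6] → 5·1 = 5.
|A ∪ B| = 32 − 5 = 27.00.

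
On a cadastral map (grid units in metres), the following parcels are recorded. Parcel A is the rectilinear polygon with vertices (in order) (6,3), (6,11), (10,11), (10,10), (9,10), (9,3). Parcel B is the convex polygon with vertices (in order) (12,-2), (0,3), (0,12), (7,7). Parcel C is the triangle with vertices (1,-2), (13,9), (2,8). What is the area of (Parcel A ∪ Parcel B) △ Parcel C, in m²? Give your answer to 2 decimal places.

|Parcel A ∪ Parcel B| = 89.2429.
|(Parcel A ∪ Parcel B) ∩ Parcel C| = 40.7628.
|(Parcel A ∪ Parcel B) △ Parcel C| = 89.2429 + 54.5 − 81.5257 = 62.22.

62.22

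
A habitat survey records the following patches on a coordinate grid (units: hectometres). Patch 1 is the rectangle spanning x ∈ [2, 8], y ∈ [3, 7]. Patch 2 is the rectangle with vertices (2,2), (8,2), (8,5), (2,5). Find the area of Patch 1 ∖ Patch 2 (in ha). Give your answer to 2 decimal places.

12.00

|Patch 1∩Patch 2|: x∈[2,8], y∈[3,5] → 6·2 = 12.
|Patch 1| = 24.
|Patch 1 ∖ Patch 2| = |Patch 1| − |Patch 1∩Patch 2| = 24 − 12 = 12.00.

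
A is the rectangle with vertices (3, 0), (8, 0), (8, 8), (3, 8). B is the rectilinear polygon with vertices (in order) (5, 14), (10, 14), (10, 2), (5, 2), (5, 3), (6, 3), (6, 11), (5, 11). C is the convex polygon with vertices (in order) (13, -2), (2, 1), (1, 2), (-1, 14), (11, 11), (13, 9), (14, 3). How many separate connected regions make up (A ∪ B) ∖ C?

2

(A ∪ B) ∖ C splits into 2 disjoint pieces (area 0.9697, area 10.625).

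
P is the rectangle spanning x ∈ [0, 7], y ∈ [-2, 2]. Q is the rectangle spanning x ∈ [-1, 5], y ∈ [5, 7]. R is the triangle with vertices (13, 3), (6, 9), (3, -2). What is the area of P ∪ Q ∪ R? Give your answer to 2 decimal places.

By inclusion–exclusion:
Individual areas: |P| = 28, |Q| = 12, |R| = 47.5.
|P∩Q| = 0 (no overlap).
|P∩R| = 9.8182.
|Q∩R| = 0.0152.
|P∩Q∩R| = 0.
|P ∪ Q ∪ R| = 87.5 − 9.8333 + 0 = 77.67.

77.67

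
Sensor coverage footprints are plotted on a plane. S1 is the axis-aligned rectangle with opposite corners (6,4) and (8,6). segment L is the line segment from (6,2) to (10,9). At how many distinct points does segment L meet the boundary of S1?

2

The segment meets the boundary at (8,5.5), (7.143,4).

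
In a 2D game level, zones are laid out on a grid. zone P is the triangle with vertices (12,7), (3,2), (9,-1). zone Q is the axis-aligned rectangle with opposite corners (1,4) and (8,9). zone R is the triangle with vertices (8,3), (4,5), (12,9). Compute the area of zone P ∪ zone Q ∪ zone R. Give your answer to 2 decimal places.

69.33

By inclusion–exclusion:
Individual areas: |zone P| = 28.5, |zone Q| = 35, |zone R| = 16.
|zone P∩zone Q| = 0.5444.
|zone P∩zone R| = 3.1703.
|zone Q∩zone R| = 7.
|zone P∩zone Q∩zone R| = 0.5444.
|zone P ∪ zone Q ∪ zone R| = 79.5 − 10.7147 + 0.5444 = 69.33.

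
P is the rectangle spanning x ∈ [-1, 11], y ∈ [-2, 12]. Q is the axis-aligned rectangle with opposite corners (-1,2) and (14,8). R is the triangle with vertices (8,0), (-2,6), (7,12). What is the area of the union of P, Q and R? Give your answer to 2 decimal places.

By inclusion–exclusion:
Individual areas: |P| = 168, |Q| = 90, |R| = 57.
|P∩Q|: x∈[-1,11], y∈[2,8] → 12·6 = 72.
|P∩R| = 56.3667.
|Q∩R| = 40.5333.
|P∩Q∩R| = 40.5333.
|P ∪ Q ∪ R| = 315 − 168.9 + 40.5333 = 186.63.

186.63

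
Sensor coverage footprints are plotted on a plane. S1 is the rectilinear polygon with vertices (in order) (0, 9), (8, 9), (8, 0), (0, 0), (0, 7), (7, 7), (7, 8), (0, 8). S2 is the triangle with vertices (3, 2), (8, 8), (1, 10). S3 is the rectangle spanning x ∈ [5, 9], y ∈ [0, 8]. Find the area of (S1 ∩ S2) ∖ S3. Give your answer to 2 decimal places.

|S1 ∩ S2| = 19.
|(S1 ∩ S2) ∩ S3| = 3.4.
|(S1 ∩ S2) ∖ S3| = 19 − 3.4 = 15.60.

15.60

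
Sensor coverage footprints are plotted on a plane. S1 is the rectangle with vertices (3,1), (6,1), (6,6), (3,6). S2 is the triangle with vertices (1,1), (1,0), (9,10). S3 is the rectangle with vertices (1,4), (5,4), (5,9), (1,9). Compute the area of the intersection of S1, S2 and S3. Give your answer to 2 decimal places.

The intersection is the polygon with vertices (4.2,4), (3.667,4), (5,5.5), (5,5).
By the shoelace formula its area is 0.60.

0.60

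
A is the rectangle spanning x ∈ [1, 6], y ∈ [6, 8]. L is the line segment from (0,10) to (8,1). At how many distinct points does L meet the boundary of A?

2

The segment meets the boundary at (3.556,6), (1.778,8).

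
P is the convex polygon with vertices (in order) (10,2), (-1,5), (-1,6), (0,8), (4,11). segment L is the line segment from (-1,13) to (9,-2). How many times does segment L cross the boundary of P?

2

The segment meets the boundary at (5.519,3.222), (1.556,9.167).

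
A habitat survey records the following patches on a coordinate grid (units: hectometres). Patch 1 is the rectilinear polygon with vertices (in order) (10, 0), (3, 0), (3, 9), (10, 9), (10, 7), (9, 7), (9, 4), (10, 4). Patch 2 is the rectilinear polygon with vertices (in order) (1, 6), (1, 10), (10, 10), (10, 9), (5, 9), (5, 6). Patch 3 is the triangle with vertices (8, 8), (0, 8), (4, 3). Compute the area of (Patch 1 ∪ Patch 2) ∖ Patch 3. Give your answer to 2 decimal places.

56.85

|Patch 1 ∪ Patch 2| = 75.
|(Patch 1 ∪ Patch 2) ∩ Patch 3| = 18.15.
|(Patch 1 ∪ Patch 2) ∖ Patch 3| = 75 − 18.15 = 56.85.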